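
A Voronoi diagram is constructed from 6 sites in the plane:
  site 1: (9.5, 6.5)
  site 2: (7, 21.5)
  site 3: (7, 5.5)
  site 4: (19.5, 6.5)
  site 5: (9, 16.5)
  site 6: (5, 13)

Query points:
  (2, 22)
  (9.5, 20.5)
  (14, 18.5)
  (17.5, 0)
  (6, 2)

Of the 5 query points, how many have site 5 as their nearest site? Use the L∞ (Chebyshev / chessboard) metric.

(2, 22) — d to each: site 1:15.5, site 2:5, site 3:16.5, site 4:17.5, site 5:7, site 6:9 → nearest is site 2
(9.5, 20.5) — d to each: site 1:14, site 2:2.5, site 3:15, site 4:14, site 5:4, site 6:7.5 → nearest is site 2
(14, 18.5) — d to each: site 1:12, site 2:7, site 3:13, site 4:12, site 5:5, site 6:9 → nearest is site 5
(17.5, 0) — d to each: site 1:8, site 2:21.5, site 3:10.5, site 4:6.5, site 5:16.5, site 6:13 → nearest is site 4
(6, 2) — d to each: site 1:4.5, site 2:19.5, site 3:3.5, site 4:13.5, site 5:14.5, site 6:11 → nearest is site 3
1 of the 5 points has site 5 as nearest.

1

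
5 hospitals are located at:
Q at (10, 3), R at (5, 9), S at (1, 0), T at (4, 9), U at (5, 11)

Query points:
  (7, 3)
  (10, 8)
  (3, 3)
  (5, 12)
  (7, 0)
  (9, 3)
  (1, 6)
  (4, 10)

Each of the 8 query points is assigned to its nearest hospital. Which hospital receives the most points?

Q

(7, 3) — d² to each: Q:9, R:40, S:45, T:45, U:68 → nearest is Q
(10, 8) — d² to each: Q:25, R:26, S:145, T:37, U:34 → nearest is Q
(3, 3) — d² to each: Q:49, R:40, S:13, T:37, U:68 → nearest is S
(5, 12) — d² to each: Q:106, R:9, S:160, T:10, U:1 → nearest is U
(7, 0) — d² to each: Q:18, R:85, S:36, T:90, U:125 → nearest is Q
(9, 3) — d² to each: Q:1, R:52, S:73, T:61, U:80 → nearest is Q
(1, 6) — d² to each: Q:90, R:25, S:36, T:18, U:41 → nearest is T
(4, 10) — d² to each: Q:85, R:2, S:109, T:1, U:2 → nearest is T
Tally — Q:4, S:1, T:2, U:1. Q captures the most (4).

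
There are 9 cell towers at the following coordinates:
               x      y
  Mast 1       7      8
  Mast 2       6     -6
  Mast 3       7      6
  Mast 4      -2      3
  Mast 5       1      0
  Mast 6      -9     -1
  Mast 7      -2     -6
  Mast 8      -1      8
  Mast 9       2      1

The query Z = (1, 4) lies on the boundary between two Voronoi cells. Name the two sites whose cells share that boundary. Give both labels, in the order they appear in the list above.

Mast 4 and Mast 9

Squared distances from Z to each site:
d²(Z, Mast 1) = (1−7)² + (4−8)² = 36 + 16 = 52
d²(Z, Mast 2) = (1−6)² + (4−(-6))² = 25 + 100 = 125
d²(Z, Mast 3) = (1−7)² + (4−6)² = 36 + 4 = 40
d²(Z, Mast 4) = (1−(-2))² + (4−3)² = 9 + 1 = 10
d²(Z, Mast 5) = (1−1)² + (4−0)² = 0 + 16 = 16
d²(Z, Mast 6) = (1−(-9))² + (4−(-1))² = 100 + 25 = 125
d²(Z, Mast 7) = (1−(-2))² + (4−(-6))² = 9 + 100 = 109
d²(Z, Mast 8) = (1−(-1))² + (4−8)² = 4 + 16 = 20
d²(Z, Mast 9) = (1−2)² + (4−1)² = 1 + 9 = 10
Z is equidistant from Mast 4 and Mast 9 (both at squared distance 10), and every other site is strictly farther — so Z lies on the Mast 4–Mast 9 Voronoi edge.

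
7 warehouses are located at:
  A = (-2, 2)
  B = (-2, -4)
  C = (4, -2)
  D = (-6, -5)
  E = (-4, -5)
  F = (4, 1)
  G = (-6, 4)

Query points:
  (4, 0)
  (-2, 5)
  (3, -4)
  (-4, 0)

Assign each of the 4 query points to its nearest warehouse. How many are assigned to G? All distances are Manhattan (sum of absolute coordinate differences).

(4, 0) — d to each: A:8, B:10, C:2, D:15, E:13, F:1, G:14 → nearest is F
(-2, 5) — d to each: A:3, B:9, C:13, D:14, E:12, F:10, G:5 → nearest is A
(3, -4) — d to each: A:11, B:5, C:3, D:10, E:8, F:6, G:17 → nearest is C
(-4, 0) — d to each: A:4, B:6, C:10, D:7, E:5, F:9, G:6 → nearest is A
0 of the 4 points have G as nearest.

0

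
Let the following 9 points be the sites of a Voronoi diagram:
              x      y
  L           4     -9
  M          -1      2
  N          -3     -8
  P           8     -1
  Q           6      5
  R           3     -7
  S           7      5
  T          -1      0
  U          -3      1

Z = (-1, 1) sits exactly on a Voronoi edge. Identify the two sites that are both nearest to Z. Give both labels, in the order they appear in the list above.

M and T

Squared distances from Z to each site:
|ZL|² = 25 + 100 = 125
|ZM|² = 0 + 1 = 1
|ZN|² = 4 + 81 = 85
|ZP|² = 81 + 4 = 85
|ZQ|² = 49 + 16 = 65
|ZR|² = 16 + 64 = 80
|ZS|² = 64 + 16 = 80
|ZT|² = 0 + 1 = 1
|ZU|² = 4 + 0 = 4
Z is equidistant from M and T (both at squared distance 1), and every other site is strictly farther — so Z lies on the M–T Voronoi edge.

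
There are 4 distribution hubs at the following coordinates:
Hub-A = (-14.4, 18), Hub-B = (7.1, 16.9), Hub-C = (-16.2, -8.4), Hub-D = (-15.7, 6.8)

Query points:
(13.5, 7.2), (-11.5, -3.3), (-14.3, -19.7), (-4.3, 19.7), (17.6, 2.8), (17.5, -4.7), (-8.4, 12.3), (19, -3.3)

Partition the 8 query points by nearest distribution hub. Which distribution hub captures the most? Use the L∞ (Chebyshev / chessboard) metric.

Hub-B

(13.5, 7.2) — d to each: Hub-A:27.9, Hub-B:9.7, Hub-C:29.7, Hub-D:29.2 → nearest is Hub-B
(-11.5, -3.3) — d to each: Hub-A:21.3, Hub-B:20.2, Hub-C:5.1, Hub-D:10.1 → nearest is Hub-C
(-14.3, -19.7) — d to each: Hub-A:37.7, Hub-B:36.6, Hub-C:11.3, Hub-D:26.5 → nearest is Hub-C
(-4.3, 19.7) — d to each: Hub-A:10.1, Hub-B:11.4, Hub-C:28.1, Hub-D:12.9 → nearest is Hub-A
(17.6, 2.8) — d to each: Hub-A:32, Hub-B:14.1, Hub-C:33.8, Hub-D:33.3 → nearest is Hub-B
(17.5, -4.7) — d to each: Hub-A:31.9, Hub-B:21.6, Hub-C:33.7, Hub-D:33.2 → nearest is Hub-B
(-8.4, 12.3) — d to each: Hub-A:6, Hub-B:15.5, Hub-C:20.7, Hub-D:7.3 → nearest is Hub-A
(19, -3.3) — d to each: Hub-A:33.4, Hub-B:20.2, Hub-C:35.2, Hub-D:34.7 → nearest is Hub-B
Tally — Hub-A:2, Hub-B:4, Hub-C:2. Hub-B captures the most (4).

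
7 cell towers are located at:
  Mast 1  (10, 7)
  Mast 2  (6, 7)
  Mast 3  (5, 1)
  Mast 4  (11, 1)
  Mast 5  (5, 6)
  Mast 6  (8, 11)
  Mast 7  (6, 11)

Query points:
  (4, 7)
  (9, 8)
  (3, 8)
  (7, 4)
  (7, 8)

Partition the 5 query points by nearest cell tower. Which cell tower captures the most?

(4, 7) — d² to each: Mast 1:36, Mast 2:4, Mast 3:37, Mast 4:85, Mast 5:2, Mast 6:32, Mast 7:20 → nearest is Mast 5
(9, 8) — d² to each: Mast 1:2, Mast 2:10, Mast 3:65, Mast 4:53, Mast 5:20, Mast 6:10, Mast 7:18 → nearest is Mast 1
(3, 8) — d² to each: Mast 1:50, Mast 2:10, Mast 3:53, Mast 4:113, Mast 5:8, Mast 6:34, Mast 7:18 → nearest is Mast 5
(7, 4) — d² to each: Mast 1:18, Mast 2:10, Mast 3:13, Mast 4:25, Mast 5:8, Mast 6:50, Mast 7:50 → nearest is Mast 5
(7, 8) — d² to each: Mast 1:10, Mast 2:2, Mast 3:53, Mast 4:65, Mast 5:8, Mast 6:10, Mast 7:10 → nearest is Mast 2
Tally — Mast 1:1, Mast 2:1, Mast 5:3. Mast 5 captures the most (3).

Mast 5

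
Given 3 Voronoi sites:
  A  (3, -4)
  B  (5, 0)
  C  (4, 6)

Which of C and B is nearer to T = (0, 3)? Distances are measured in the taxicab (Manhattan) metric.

C

d(T,C) = |0−4| + |3−6| = 4 + 3 = 7
d(T,B) = |0−5| + |3−0| = 5 + 3 = 8
7 < 8, so C is closer.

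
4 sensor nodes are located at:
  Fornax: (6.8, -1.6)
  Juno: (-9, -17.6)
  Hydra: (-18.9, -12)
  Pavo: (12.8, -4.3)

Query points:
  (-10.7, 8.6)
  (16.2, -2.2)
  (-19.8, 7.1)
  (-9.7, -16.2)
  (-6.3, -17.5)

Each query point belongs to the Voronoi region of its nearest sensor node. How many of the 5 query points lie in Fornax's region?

1

(-10.7, 8.6) — d² to each: Fornax:410.29, Juno:689.33, Hydra:491.6, Pavo:718.66 → nearest is Fornax
(16.2, -2.2) — d² to each: Fornax:88.72, Juno:872.2, Hydra:1328.05, Pavo:15.97 → nearest is Pavo
(-19.8, 7.1) — d² to each: Fornax:783.25, Juno:726.73, Hydra:365.62, Pavo:1192.72 → nearest is Hydra
(-9.7, -16.2) — d² to each: Fornax:485.41, Juno:2.45, Hydra:102.28, Pavo:647.86 → nearest is Juno
(-6.3, -17.5) — d² to each: Fornax:424.42, Juno:7.3, Hydra:189.01, Pavo:539.05 → nearest is Juno
1 of the 5 points has Fornax as nearest.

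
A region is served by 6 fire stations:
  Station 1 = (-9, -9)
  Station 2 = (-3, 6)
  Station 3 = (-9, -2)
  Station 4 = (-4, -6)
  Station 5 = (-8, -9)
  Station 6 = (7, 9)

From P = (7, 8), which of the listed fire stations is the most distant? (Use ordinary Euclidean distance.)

Station 1

Compare squared distances (the ordering matches that of the actual distances):
d²(P, Station 1) = (7−(-9))² + (8−(-9))² = 256 + 289 = 545
d²(P, Station 2) = (7−(-3))² + (8−6)² = 100 + 4 = 104
d²(P, Station 3) = (7−(-9))² + (8−(-2))² = 256 + 100 = 356
d²(P, Station 4) = (7−(-4))² + (8−(-6))² = 121 + 196 = 317
d²(P, Station 5) = (7−(-8))² + (8−(-9))² = 225 + 289 = 514
d²(P, Station 6) = (7−7)² + (8−9)² = 0 + 1 = 1
The largest is to Station 1.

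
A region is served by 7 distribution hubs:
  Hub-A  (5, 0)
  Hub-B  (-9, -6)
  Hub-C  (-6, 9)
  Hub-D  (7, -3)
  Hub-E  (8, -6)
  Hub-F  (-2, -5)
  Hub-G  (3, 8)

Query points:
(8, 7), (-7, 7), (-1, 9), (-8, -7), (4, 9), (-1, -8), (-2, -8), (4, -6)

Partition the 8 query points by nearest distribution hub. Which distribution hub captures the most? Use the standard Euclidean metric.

(8, 7) — d² to each: Hub-A:58, Hub-B:458, Hub-C:200, Hub-D:101, Hub-E:169, Hub-F:244, Hub-G:26 → nearest is Hub-G
(-7, 7) — d² to each: Hub-A:193, Hub-B:173, Hub-C:5, Hub-D:296, Hub-E:394, Hub-F:169, Hub-G:101 → nearest is Hub-C
(-1, 9) — d² to each: Hub-A:117, Hub-B:289, Hub-C:25, Hub-D:208, Hub-E:306, Hub-F:197, Hub-G:17 → nearest is Hub-G
(-8, -7) — d² to each: Hub-A:218, Hub-B:2, Hub-C:260, Hub-D:241, Hub-E:257, Hub-F:40, Hub-G:346 → nearest is Hub-B
(4, 9) — d² to each: Hub-A:82, Hub-B:394, Hub-C:100, Hub-D:153, Hub-E:241, Hub-F:232, Hub-G:2 → nearest is Hub-G
(-1, -8) — d² to each: Hub-A:100, Hub-B:68, Hub-C:314, Hub-D:89, Hub-E:85, Hub-F:10, Hub-G:272 → nearest is Hub-F
(-2, -8) — d² to each: Hub-A:113, Hub-B:53, Hub-C:305, Hub-D:106, Hub-E:104, Hub-F:9, Hub-G:281 → nearest is Hub-F
(4, -6) — d² to each: Hub-A:37, Hub-B:169, Hub-C:325, Hub-D:18, Hub-E:16, Hub-F:37, Hub-G:197 → nearest is Hub-E
Tally — Hub-B:1, Hub-C:1, Hub-E:1, Hub-F:2, Hub-G:3. Hub-G captures the most (3).

Hub-G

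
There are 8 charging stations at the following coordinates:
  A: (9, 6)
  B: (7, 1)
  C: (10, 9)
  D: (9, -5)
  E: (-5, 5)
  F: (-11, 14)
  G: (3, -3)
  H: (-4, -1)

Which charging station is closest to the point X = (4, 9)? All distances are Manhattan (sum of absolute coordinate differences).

d(X,A) = 5 + 3 = 8
d(X,B) = 3 + 8 = 11
d(X,C) = 6 + 0 = 6
d(X,D) = 5 + 14 = 19
d(X,E) = 9 + 4 = 13
d(X,F) = 15 + 5 = 20
d(X,G) = 1 + 12 = 13
d(X,H) = 8 + 10 = 18
Minimum is at C.

C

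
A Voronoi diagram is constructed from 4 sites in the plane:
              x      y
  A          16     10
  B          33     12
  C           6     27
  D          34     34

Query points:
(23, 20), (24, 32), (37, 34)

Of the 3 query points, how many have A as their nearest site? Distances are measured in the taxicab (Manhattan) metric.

(23, 20) — d to each: A:17, B:18, C:24, D:25 → nearest is A
(24, 32) — d to each: A:30, B:29, C:23, D:12 → nearest is D
(37, 34) — d to each: A:45, B:26, C:38, D:3 → nearest is D
1 of the 3 points has A as nearest.

1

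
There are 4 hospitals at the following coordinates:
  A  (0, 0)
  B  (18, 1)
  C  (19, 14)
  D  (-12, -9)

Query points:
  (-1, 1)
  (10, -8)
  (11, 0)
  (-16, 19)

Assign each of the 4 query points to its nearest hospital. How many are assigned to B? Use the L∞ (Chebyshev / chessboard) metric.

2

(-1, 1) — d to each: A:1, B:19, C:20, D:11 → nearest is A
(10, -8) — d to each: A:10, B:9, C:22, D:22 → nearest is B
(11, 0) — d to each: A:11, B:7, C:14, D:23 → nearest is B
(-16, 19) — d to each: A:19, B:34, C:35, D:28 → nearest is A
2 of the 4 points have B as nearest.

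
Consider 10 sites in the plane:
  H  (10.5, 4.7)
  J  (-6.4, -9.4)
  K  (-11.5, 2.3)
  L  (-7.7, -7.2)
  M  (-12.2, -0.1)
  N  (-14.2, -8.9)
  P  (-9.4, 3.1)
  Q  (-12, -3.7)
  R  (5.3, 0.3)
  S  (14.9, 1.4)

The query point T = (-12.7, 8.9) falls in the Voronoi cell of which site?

Compare squared distances (the ordering matches that of the actual distances):
|TH|² = (-12.7−10.5)² + (8.9−4.7)² = 538.24 + 17.64 = 555.88
|TJ|² = (-12.7−(-6.4))² + (8.9−(-9.4))² = 39.69 + 334.89 = 374.58
|TK|² = (-12.7−(-11.5))² + (8.9−2.3)² = 1.44 + 43.56 = 45
|TL|² = (-12.7−(-7.7))² + (8.9−(-7.2))² = 25 + 259.21 = 284.21
|TM|² = (-12.7−(-12.2))² + (8.9−(-0.1))² = 0.25 + 81 = 81.25
|TN|² = (-12.7−(-14.2))² + (8.9−(-8.9))² = 2.25 + 316.84 = 319.09
|TP|² = (-12.7−(-9.4))² + (8.9−3.1)² = 10.89 + 33.64 = 44.53
|TQ|² = (-12.7−(-12))² + (8.9−(-3.7))² = 0.49 + 158.76 = 159.25
|TR|² = (-12.7−5.3)² + (8.9−0.3)² = 324 + 73.96 = 397.96
|TS|² = (-12.7−14.9)² + (8.9−1.4)² = 761.76 + 56.25 = 818.01
The smallest is to P, so T lies in the Voronoi region of P.

P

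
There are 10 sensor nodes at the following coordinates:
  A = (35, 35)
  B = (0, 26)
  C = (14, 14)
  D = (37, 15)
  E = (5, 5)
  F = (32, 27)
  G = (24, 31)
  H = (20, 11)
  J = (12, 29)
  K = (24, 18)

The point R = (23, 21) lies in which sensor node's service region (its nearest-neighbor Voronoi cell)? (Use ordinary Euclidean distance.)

K

Since √ is increasing, it suffices to compare squared distances:
|RA|² = (23−35)² + (21−35)² = 144 + 196 = 340
|RB|² = (23−0)² + (21−26)² = 529 + 25 = 554
|RC|² = (23−14)² + (21−14)² = 81 + 49 = 130
|RD|² = (23−37)² + (21−15)² = 196 + 36 = 232
|RE|² = (23−5)² + (21−5)² = 324 + 256 = 580
|RF|² = (23−32)² + (21−27)² = 81 + 36 = 117
|RG|² = (23−24)² + (21−31)² = 1 + 100 = 101
|RH|² = (23−20)² + (21−11)² = 9 + 100 = 109
|RJ|² = (23−12)² + (21−29)² = 121 + 64 = 185
|RK|² = (23−24)² + (21−18)² = 1 + 9 = 10
K is nearest.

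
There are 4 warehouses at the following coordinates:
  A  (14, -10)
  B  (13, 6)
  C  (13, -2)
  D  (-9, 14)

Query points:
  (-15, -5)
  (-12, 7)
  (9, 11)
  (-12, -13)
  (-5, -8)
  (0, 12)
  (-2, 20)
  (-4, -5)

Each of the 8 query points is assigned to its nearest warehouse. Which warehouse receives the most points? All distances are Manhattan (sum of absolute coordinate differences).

D

(-15, -5) — d to each: A:34, B:39, C:31, D:25 → nearest is D
(-12, 7) — d to each: A:43, B:26, C:34, D:10 → nearest is D
(9, 11) — d to each: A:26, B:9, C:17, D:21 → nearest is B
(-12, -13) — d to each: A:29, B:44, C:36, D:30 → nearest is A
(-5, -8) — d to each: A:21, B:32, C:24, D:26 → nearest is A
(0, 12) — d to each: A:36, B:19, C:27, D:11 → nearest is D
(-2, 20) — d to each: A:46, B:29, C:37, D:13 → nearest is D
(-4, -5) — d to each: A:23, B:28, C:20, D:24 → nearest is C
Tally — A:2, B:1, C:1, D:4. D captures the most (4).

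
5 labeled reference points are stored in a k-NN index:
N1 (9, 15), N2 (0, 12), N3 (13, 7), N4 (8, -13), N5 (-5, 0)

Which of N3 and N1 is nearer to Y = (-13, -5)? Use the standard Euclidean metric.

N3

Compare squared distances:
|YN3|² = (-13−13)² + (-5−7)² = 676 + 144 = 820
|YN1|² = (-13−9)² + (-5−15)² = 484 + 400 = 884
820 < 884, so N3 is closer.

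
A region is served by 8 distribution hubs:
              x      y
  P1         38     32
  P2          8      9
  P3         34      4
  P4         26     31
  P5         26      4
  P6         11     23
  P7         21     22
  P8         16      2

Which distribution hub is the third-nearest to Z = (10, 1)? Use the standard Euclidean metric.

Compare squared distances (the ordering matches that of the actual distances):
|ZP1|² = 784 + 961 = 1745
|ZP2|² = 4 + 64 = 68
|ZP3|² = 576 + 9 = 585
|ZP4|² = 256 + 900 = 1156
|ZP5|² = 256 + 9 = 265
|ZP6|² = 1 + 484 = 485
|ZP7|² = 121 + 441 = 562
|ZP8|² = 36 + 1 = 37
Sorted ascending: P8, P2, P5, P6, … — the third-nearest is P5.

P5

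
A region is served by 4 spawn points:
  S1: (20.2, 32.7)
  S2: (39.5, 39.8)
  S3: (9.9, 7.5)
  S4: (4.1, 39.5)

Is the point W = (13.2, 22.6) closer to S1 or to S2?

S1

Compare squared distances:
|WS1|² = (13.2−20.2)² + (22.6−32.7)² = 49 + 102.01 = 151.01
|WS2|² = (13.2−39.5)² + (22.6−39.8)² = 691.69 + 295.84 = 987.53
151.01 < 987.53, so S1 is closer.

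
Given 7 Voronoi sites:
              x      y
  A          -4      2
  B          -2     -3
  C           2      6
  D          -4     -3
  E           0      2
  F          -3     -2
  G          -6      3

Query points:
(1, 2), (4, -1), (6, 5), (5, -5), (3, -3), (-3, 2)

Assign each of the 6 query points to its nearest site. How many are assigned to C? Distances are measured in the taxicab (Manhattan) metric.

(1, 2) — d to each: A:5, B:8, C:5, D:10, E:1, F:8, G:8 → nearest is E
(4, -1) — d to each: A:11, B:8, C:9, D:10, E:7, F:8, G:14 → nearest is E
(6, 5) — d to each: A:13, B:16, C:5, D:18, E:9, F:16, G:14 → nearest is C
(5, -5) — d to each: A:16, B:9, C:14, D:11, E:12, F:11, G:19 → nearest is B
(3, -3) — d to each: A:12, B:5, C:10, D:7, E:8, F:7, G:15 → nearest is B
(-3, 2) — d to each: A:1, B:6, C:9, D:6, E:3, F:4, G:4 → nearest is A
1 of the 6 points has C as nearest.

1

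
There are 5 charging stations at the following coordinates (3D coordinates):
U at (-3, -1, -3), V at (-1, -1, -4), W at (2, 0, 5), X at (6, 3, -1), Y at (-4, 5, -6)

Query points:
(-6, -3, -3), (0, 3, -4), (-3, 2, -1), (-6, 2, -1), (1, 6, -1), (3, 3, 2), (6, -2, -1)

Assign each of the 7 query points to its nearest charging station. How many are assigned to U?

(-6, -3, -3) — d² to each: U:13, V:30, W:137, X:184, Y:77 → nearest is U
(0, 3, -4) — d² to each: U:26, V:17, W:94, X:45, Y:24 → nearest is V
(-3, 2, -1) — d² to each: U:13, V:22, W:65, X:82, Y:35 → nearest is U
(-6, 2, -1) — d² to each: U:22, V:43, W:104, X:145, Y:38 → nearest is U
(1, 6, -1) — d² to each: U:69, V:62, W:73, X:34, Y:51 → nearest is X
(3, 3, 2) — d² to each: U:77, V:68, W:19, X:18, Y:117 → nearest is X
(6, -2, -1) — d² to each: U:86, V:59, W:56, X:25, Y:174 → nearest is X
3 of the 7 points have U as nearest.

3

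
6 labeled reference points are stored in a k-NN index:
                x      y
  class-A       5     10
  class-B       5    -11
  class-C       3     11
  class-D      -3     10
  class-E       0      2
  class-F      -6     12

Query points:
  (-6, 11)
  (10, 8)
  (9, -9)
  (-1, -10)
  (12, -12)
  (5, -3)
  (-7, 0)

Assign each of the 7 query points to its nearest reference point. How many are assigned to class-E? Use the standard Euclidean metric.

2

(-6, 11) — d² to each: class-A:122, class-B:605, class-C:81, class-D:10, class-E:117, class-F:1 → nearest is class-F
(10, 8) — d² to each: class-A:29, class-B:386, class-C:58, class-D:173, class-E:136, class-F:272 → nearest is class-A
(9, -9) — d² to each: class-A:377, class-B:20, class-C:436, class-D:505, class-E:202, class-F:666 → nearest is class-B
(-1, -10) — d² to each: class-A:436, class-B:37, class-C:457, class-D:404, class-E:145, class-F:509 → nearest is class-B
(12, -12) — d² to each: class-A:533, class-B:50, class-C:610, class-D:709, class-E:340, class-F:900 → nearest is class-B
(5, -3) — d² to each: class-A:169, class-B:64, class-C:200, class-D:233, class-E:50, class-F:346 → nearest is class-E
(-7, 0) — d² to each: class-A:244, class-B:265, class-C:221, class-D:116, class-E:53, class-F:145 → nearest is class-E
2 of the 7 points have class-E as nearest.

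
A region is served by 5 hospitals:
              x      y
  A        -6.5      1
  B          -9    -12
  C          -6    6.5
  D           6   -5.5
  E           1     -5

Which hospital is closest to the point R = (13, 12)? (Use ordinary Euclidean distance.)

D

Since √ is increasing, it suffices to compare squared distances:
|RA|² = (13−(-6.5))² + (12−1)² = 380.25 + 121 = 501.25
|RB|² = (13−(-9))² + (12−(-12))² = 484 + 576 = 1060
|RC|² = (13−(-6))² + (12−6.5)² = 361 + 30.25 = 391.25
|RD|² = (13−6)² + (12−(-5.5))² = 49 + 306.25 = 355.25
|RE|² = (13−1)² + (12−(-5))² = 144 + 289 = 433
The smallest is to D, so R lies in the Voronoi region of D.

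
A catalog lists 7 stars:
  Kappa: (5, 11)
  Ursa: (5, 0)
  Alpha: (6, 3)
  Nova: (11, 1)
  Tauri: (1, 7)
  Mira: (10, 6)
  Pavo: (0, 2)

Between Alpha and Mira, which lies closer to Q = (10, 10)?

Compare squared distances:
d²(Q, Alpha) = (10−6)² + (10−3)² = 16 + 49 = 65
d²(Q, Mira) = (10−10)² + (10−6)² = 0 + 16 = 16
65 > 16, so Mira is closer.

Mira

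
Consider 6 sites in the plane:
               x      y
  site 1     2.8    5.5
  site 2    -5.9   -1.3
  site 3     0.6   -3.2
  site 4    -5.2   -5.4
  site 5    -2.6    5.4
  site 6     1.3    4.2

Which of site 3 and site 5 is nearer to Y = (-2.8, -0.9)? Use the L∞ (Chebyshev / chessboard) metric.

site 3

d(Y, site 3) = max(3.4, 2.3) = 3.4
d(Y, site 5) = max(0.2, 6.3) = 6.3
3.4 < 6.3, so site 3 is closer.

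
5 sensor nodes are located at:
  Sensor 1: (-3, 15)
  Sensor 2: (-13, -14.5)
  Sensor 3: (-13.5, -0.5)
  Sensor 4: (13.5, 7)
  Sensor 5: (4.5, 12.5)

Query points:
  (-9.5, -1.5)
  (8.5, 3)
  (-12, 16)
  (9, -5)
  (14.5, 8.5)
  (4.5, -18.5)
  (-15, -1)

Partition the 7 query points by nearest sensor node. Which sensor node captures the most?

(-9.5, -1.5) — d² to each: Sensor 1:314.5, Sensor 2:181.25, Sensor 3:17, Sensor 4:601.25, Sensor 5:392 → nearest is Sensor 3
(8.5, 3) — d² to each: Sensor 1:276.25, Sensor 2:768.5, Sensor 3:496.25, Sensor 4:41, Sensor 5:106.25 → nearest is Sensor 4
(-12, 16) — d² to each: Sensor 1:82, Sensor 2:931.25, Sensor 3:274.5, Sensor 4:731.25, Sensor 5:284.5 → nearest is Sensor 1
(9, -5) — d² to each: Sensor 1:544, Sensor 2:574.25, Sensor 3:526.5, Sensor 4:164.25, Sensor 5:326.5 → nearest is Sensor 4
(14.5, 8.5) — d² to each: Sensor 1:348.5, Sensor 2:1285.25, Sensor 3:865, Sensor 4:3.25, Sensor 5:116 → nearest is Sensor 4
(4.5, -18.5) — d² to each: Sensor 1:1178.5, Sensor 2:322.25, Sensor 3:648, Sensor 4:731.25, Sensor 5:961 → nearest is Sensor 2
(-15, -1) — d² to each: Sensor 1:400, Sensor 2:186.25, Sensor 3:2.5, Sensor 4:876.25, Sensor 5:562.5 → nearest is Sensor 3
Tally — Sensor 1:1, Sensor 2:1, Sensor 3:2, Sensor 4:3. Sensor 4 captures the most (3).

Sensor 4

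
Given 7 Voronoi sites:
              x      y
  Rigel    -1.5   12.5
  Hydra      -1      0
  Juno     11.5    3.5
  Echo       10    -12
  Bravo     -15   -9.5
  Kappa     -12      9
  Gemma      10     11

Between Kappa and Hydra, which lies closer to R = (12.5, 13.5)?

Compare squared distances:
d²(R, Kappa) = (12.5−(-12))² + (13.5−9)² = 600.25 + 20.25 = 620.5
d²(R, Hydra) = (12.5−(-1))² + (13.5−0)² = 182.25 + 182.25 = 364.5
620.5 > 364.5, so Hydra is closer.

Hydra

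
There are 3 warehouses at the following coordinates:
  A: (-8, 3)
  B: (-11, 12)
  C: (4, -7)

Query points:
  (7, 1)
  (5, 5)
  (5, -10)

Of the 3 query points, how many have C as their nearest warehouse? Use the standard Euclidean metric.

3

(7, 1) — d² to each: A:229, B:445, C:73 → nearest is C
(5, 5) — d² to each: A:173, B:305, C:145 → nearest is C
(5, -10) — d² to each: A:338, B:740, C:10 → nearest is C
3 of the 3 points have C as nearest.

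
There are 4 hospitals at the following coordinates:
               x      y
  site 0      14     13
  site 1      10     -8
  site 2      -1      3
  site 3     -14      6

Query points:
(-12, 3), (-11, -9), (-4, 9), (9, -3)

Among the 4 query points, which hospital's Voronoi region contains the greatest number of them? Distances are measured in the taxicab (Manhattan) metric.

(-12, 3) — d to each: site 0:36, site 1:33, site 2:11, site 3:5 → nearest is site 3
(-11, -9) — d to each: site 0:47, site 1:22, site 2:22, site 3:18 → nearest is site 3
(-4, 9) — d to each: site 0:22, site 1:31, site 2:9, site 3:13 → nearest is site 2
(9, -3) — d to each: site 0:21, site 1:6, site 2:16, site 3:32 → nearest is site 1
Tally — site 1:1, site 2:1, site 3:2. site 3 captures the most (2).

site 3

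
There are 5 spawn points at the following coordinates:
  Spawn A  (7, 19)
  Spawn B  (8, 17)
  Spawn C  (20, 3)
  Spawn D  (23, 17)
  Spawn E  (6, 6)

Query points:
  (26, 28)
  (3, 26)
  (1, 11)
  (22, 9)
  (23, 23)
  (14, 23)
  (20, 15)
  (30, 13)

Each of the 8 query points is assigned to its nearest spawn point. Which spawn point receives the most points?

(26, 28) — d² to each: Spawn A:442, Spawn B:445, Spawn C:661, Spawn D:130, Spawn E:884 → nearest is Spawn D
(3, 26) — d² to each: Spawn A:65, Spawn B:106, Spawn C:818, Spawn D:481, Spawn E:409 → nearest is Spawn A
(1, 11) — d² to each: Spawn A:100, Spawn B:85, Spawn C:425, Spawn D:520, Spawn E:50 → nearest is Spawn E
(22, 9) — d² to each: Spawn A:325, Spawn B:260, Spawn C:40, Spawn D:65, Spawn E:265 → nearest is Spawn C
(23, 23) — d² to each: Spawn A:272, Spawn B:261, Spawn C:409, Spawn D:36, Spawn E:578 → nearest is Spawn D
(14, 23) — d² to each: Spawn A:65, Spawn B:72, Spawn C:436, Spawn D:117, Spawn E:353 → nearest is Spawn A
(20, 15) — d² to each: Spawn A:185, Spawn B:148, Spawn C:144, Spawn D:13, Spawn E:277 → nearest is Spawn D
(30, 13) — d² to each: Spawn A:565, Spawn B:500, Spawn C:200, Spawn D:65, Spawn E:625 → nearest is Spawn D
Tally — Spawn A:2, Spawn C:1, Spawn D:4, Spawn E:1. Spawn D captures the most (4).

Spawn D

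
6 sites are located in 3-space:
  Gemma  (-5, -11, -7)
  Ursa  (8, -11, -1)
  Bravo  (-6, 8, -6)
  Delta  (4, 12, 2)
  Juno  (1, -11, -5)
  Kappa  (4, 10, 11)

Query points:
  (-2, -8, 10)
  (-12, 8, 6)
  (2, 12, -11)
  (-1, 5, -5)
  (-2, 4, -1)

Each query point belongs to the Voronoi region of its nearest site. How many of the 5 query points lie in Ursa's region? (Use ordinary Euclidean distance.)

1

(-2, -8, 10) — d² to each: Gemma:307, Ursa:230, Bravo:528, Delta:500, Juno:243, Kappa:361 → nearest is Ursa
(-12, 8, 6) — d² to each: Gemma:579, Ursa:810, Bravo:180, Delta:288, Juno:651, Kappa:285 → nearest is Bravo
(2, 12, -11) — d² to each: Gemma:594, Ursa:665, Bravo:105, Delta:173, Juno:566, Kappa:492 → nearest is Bravo
(-1, 5, -5) — d² to each: Gemma:276, Ursa:353, Bravo:35, Delta:123, Juno:260, Kappa:306 → nearest is Bravo
(-2, 4, -1) — d² to each: Gemma:270, Ursa:325, Bravo:57, Delta:109, Juno:250, Kappa:216 → nearest is Bravo
1 of the 5 points has Ursa as nearest.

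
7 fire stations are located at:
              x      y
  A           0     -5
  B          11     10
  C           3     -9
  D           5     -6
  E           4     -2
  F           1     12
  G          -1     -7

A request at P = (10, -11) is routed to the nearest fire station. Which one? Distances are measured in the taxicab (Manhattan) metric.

C

d(P,A) = |10−0| + |-11−(-5)| = 10 + 6 = 16
d(P,B) = |10−11| + |-11−10| = 1 + 21 = 22
d(P,C) = |10−3| + |-11−(-9)| = 7 + 2 = 9
d(P,D) = |10−5| + |-11−(-6)| = 5 + 5 = 10
d(P,E) = |10−4| + |-11−(-2)| = 6 + 9 = 15
d(P,F) = |10−1| + |-11−12| = 9 + 23 = 32
d(P,G) = |10−(-1)| + |-11−(-7)| = 11 + 4 = 15
The smallest is to C, so P lies in the Voronoi region of C.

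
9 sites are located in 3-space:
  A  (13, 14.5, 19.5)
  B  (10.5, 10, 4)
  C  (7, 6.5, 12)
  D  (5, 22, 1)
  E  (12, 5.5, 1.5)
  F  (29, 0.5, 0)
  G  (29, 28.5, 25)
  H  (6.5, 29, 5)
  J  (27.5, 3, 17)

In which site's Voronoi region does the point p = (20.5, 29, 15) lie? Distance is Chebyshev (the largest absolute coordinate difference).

G

d(p,A) = max(7.5, 14.5, 4.5) = 14.5
d(p,B) = max(10, 19, 11) = 19
d(p,C) = max(13.5, 22.5, 3) = 22.5
d(p,D) = max(15.5, 7, 14) = 15.5
d(p,E) = max(8.5, 23.5, 13.5) = 23.5
d(p,F) = max(8.5, 28.5, 15) = 28.5
d(p,G) = max(8.5, 0.5, 10) = 10
d(p,H) = max(14, 0, 10) = 14
d(p,J) = max(7, 26, 2) = 26
The smallest is to G, so p lies in the Voronoi region of G.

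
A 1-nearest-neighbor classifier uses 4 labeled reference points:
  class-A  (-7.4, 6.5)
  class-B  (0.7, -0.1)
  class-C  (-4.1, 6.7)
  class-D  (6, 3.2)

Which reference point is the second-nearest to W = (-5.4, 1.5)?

Since √ is increasing, it suffices to compare squared distances:
d²(W, class-A) = (-5.4−(-7.4))² + (1.5−6.5)² = 4 + 25 = 29
d²(W, class-B) = (-5.4−0.7)² + (1.5−(-0.1))² = 37.21 + 2.56 = 39.77
d²(W, class-C) = (-5.4−(-4.1))² + (1.5−6.7)² = 1.69 + 27.04 = 28.73
d²(W, class-D) = (-5.4−6)² + (1.5−3.2)² = 129.96 + 2.89 = 132.85
Sorted ascending: class-C, class-A, class-B, … — the second-nearest is class-A.

class-A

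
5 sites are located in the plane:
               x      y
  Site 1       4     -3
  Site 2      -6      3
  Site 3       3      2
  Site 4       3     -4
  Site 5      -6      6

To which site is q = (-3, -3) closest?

Compare squared distances (the ordering matches that of the actual distances):
d²(q, Site 1) = 49 + 0 = 49
d²(q, Site 2) = 9 + 36 = 45
d²(q, Site 3) = 36 + 25 = 61
d²(q, Site 4) = 36 + 1 = 37
d²(q, Site 5) = 9 + 81 = 90
Site 4 is nearest.

Site 4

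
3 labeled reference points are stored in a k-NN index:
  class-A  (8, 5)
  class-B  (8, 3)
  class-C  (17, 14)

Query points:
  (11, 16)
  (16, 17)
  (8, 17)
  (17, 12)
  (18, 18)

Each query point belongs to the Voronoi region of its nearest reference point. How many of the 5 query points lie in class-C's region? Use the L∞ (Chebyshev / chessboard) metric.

(11, 16) — d to each: class-A:11, class-B:13, class-C:6 → nearest is class-C
(16, 17) — d to each: class-A:12, class-B:14, class-C:3 → nearest is class-C
(8, 17) — d to each: class-A:12, class-B:14, class-C:9 → nearest is class-C
(17, 12) — d to each: class-A:9, class-B:9, class-C:2 → nearest is class-C
(18, 18) — d to each: class-A:13, class-B:15, class-C:4 → nearest is class-C
5 of the 5 points have class-C as nearest.

5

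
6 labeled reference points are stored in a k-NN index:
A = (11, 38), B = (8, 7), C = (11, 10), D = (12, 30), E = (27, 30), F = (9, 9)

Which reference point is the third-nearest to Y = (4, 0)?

Since √ is increasing, it suffices to compare squared distances:
|YA|² = (4−11)² + (0−38)² = 49 + 1444 = 1493
|YB|² = (4−8)² + (0−7)² = 16 + 49 = 65
|YC|² = (4−11)² + (0−10)² = 49 + 100 = 149
|YD|² = (4−12)² + (0−30)² = 64 + 900 = 964
|YE|² = (4−27)² + (0−30)² = 529 + 900 = 1429
|YF|² = (4−9)² + (0−9)² = 25 + 81 = 106
Sorted ascending: B, F, C, D, … — the third-nearest is C.

C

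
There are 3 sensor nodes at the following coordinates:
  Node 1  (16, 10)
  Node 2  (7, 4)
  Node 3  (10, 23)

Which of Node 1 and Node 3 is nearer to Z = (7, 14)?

Node 3

Compare squared distances:
d²(Z, Node 1) = (7−16)² + (14−10)² = 81 + 16 = 97
d²(Z, Node 3) = (7−10)² + (14−23)² = 9 + 81 = 90
97 > 90, so Node 3 is closer.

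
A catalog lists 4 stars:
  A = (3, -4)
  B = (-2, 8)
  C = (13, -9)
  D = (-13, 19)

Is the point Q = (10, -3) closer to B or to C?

C

Compare squared distances:
|QB|² = (10−(-2))² + (-3−8)² = 144 + 121 = 265
|QC|² = (10−13)² + (-3−(-9))² = 9 + 36 = 45
265 > 45, so C is closer.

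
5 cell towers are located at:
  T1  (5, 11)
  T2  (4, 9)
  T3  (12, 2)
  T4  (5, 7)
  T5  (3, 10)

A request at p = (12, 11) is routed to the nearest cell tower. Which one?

Squared Euclidean distances:
|pT1|² = (12−5)² + (11−11)² = 49 + 0 = 49
|pT2|² = (12−4)² + (11−9)² = 64 + 4 = 68
|pT3|² = (12−12)² + (11−2)² = 0 + 81 = 81
|pT4|² = (12−5)² + (11−7)² = 49 + 16 = 65
|pT5|² = (12−3)² + (11−10)² = 81 + 1 = 82
Minimum is at T1.

T1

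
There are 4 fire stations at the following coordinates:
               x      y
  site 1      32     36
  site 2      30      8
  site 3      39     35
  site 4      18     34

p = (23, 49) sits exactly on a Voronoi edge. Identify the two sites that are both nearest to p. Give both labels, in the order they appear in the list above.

site 1 and site 4

Squared distances from p to each site:
d²(p, site 1) = (23−32)² + (49−36)² = 81 + 169 = 250
d²(p, site 2) = (23−30)² + (49−8)² = 49 + 1681 = 1730
d²(p, site 3) = (23−39)² + (49−35)² = 256 + 196 = 452
d²(p, site 4) = (23−18)² + (49−34)² = 25 + 225 = 250
p is equidistant from site 1 and site 4 (both at squared distance 250), and every other site is strictly farther — so p lies on the site 1–site 4 Voronoi edge.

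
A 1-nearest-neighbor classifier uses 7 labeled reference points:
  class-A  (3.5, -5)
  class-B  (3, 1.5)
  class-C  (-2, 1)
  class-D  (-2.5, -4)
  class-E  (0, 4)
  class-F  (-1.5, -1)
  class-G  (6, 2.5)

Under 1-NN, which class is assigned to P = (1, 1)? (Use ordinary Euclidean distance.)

class-B

Compare squared distances (the ordering matches that of the actual distances):
d²(P, class-A) = (1−3.5)² + (1−(-5))² = 6.25 + 36 = 42.25
d²(P, class-B) = (1−3)² + (1−1.5)² = 4 + 0.25 = 4.25
d²(P, class-C) = (1−(-2))² + (1−1)² = 9 + 0 = 9
d²(P, class-D) = (1−(-2.5))² + (1−(-4))² = 12.25 + 25 = 37.25
d²(P, class-E) = (1−0)² + (1−4)² = 1 + 9 = 10
d²(P, class-F) = (1−(-1.5))² + (1−(-1))² = 6.25 + 4 = 10.25
d²(P, class-G) = (1−6)² + (1−2.5)² = 25 + 2.25 = 27.25
Minimum is at class-B.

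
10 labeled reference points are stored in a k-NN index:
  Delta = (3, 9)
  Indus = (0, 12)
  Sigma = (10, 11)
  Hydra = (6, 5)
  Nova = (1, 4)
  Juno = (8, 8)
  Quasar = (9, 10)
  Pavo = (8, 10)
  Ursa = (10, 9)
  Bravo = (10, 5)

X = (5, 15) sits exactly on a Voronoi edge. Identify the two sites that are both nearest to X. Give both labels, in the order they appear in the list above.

Squared distances from X to each site:
d²(X, Delta) = (5−3)² + (15−9)² = 4 + 36 = 40
d²(X, Indus) = (5−0)² + (15−12)² = 25 + 9 = 34
d²(X, Sigma) = (5−10)² + (15−11)² = 25 + 16 = 41
d²(X, Hydra) = (5−6)² + (15−5)² = 1 + 100 = 101
d²(X, Nova) = (5−1)² + (15−4)² = 16 + 121 = 137
d²(X, Juno) = (5−8)² + (15−8)² = 9 + 49 = 58
d²(X, Quasar) = (5−9)² + (15−10)² = 16 + 25 = 41
d²(X, Pavo) = (5−8)² + (15−10)² = 9 + 25 = 34
d²(X, Ursa) = (5−10)² + (15−9)² = 25 + 36 = 61
d²(X, Bravo) = (5−10)² + (15−5)² = 25 + 100 = 125
X is equidistant from Indus and Pavo (both at squared distance 34), and every other site is strictly farther — so X lies on the Indus–Pavo Voronoi edge.

Indus and Pavo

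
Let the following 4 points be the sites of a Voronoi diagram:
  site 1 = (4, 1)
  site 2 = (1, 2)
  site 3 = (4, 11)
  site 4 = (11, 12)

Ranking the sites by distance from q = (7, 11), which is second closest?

Since √ is increasing, it suffices to compare squared distances:
d²(q, site 1) = (7−4)² + (11−1)² = 9 + 100 = 109
d²(q, site 2) = (7−1)² + (11−2)² = 36 + 81 = 117
d²(q, site 3) = (7−4)² + (11−11)² = 9 + 0 = 9
d²(q, site 4) = (7−11)² + (11−12)² = 16 + 1 = 17
Sorted ascending: site 3, site 4, site 1, … — the second-nearest is site 4.

site 4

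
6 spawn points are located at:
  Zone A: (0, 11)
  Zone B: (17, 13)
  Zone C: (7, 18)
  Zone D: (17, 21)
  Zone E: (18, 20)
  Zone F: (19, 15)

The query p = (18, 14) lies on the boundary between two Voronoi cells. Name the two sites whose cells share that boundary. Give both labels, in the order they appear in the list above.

Zone B and Zone F

Squared distances from p to each site:
d²(p, Zone A) = 324 + 9 = 333
d²(p, Zone B) = 1 + 1 = 2
d²(p, Zone C) = 121 + 16 = 137
d²(p, Zone D) = 1 + 49 = 50
d²(p, Zone E) = 0 + 36 = 36
d²(p, Zone F) = 1 + 1 = 2
p is equidistant from Zone B and Zone F (both at squared distance 2), and every other site is strictly farther — so p lies on the Zone B–Zone F Voronoi edge.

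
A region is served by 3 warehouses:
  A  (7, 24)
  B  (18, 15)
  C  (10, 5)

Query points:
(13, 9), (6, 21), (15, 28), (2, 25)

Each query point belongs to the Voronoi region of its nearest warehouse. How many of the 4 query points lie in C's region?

(13, 9) — d² to each: A:261, B:61, C:25 → nearest is C
(6, 21) — d² to each: A:10, B:180, C:272 → nearest is A
(15, 28) — d² to each: A:80, B:178, C:554 → nearest is A
(2, 25) — d² to each: A:26, B:356, C:464 → nearest is A
1 of the 4 points has C as nearest.

1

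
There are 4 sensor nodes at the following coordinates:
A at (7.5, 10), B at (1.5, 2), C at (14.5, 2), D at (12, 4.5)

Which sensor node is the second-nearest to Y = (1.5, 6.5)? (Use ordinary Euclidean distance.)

A

Since √ is increasing, it suffices to compare squared distances:
|YA|² = (1.5−7.5)² + (6.5−10)² = 36 + 12.25 = 48.25
|YB|² = (1.5−1.5)² + (6.5−2)² = 0 + 20.25 = 20.25
|YC|² = (1.5−14.5)² + (6.5−2)² = 169 + 20.25 = 189.25
|YD|² = (1.5−12)² + (6.5−4.5)² = 110.25 + 4 = 114.25
Sorted ascending: B, A, D, … — the second-nearest is A.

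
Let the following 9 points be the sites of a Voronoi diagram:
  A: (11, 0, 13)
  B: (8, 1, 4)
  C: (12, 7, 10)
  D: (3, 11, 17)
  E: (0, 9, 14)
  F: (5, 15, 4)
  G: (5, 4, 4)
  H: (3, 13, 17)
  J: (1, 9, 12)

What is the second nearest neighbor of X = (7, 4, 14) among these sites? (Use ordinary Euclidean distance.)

C

Compare squared distances (the ordering matches that of the actual distances):
|XA|² = (7−11)² + (4−0)² + (14−13)² = 16 + 16 + 1 = 33
|XB|² = (7−8)² + (4−1)² + (14−4)² = 1 + 9 + 100 = 110
|XC|² = (7−12)² + (4−7)² + (14−10)² = 25 + 9 + 16 = 50
|XD|² = (7−3)² + (4−11)² + (14−17)² = 16 + 49 + 9 = 74
|XE|² = (7−0)² + (4−9)² + (14−14)² = 49 + 25 + 0 = 74
|XF|² = (7−5)² + (4−15)² + (14−4)² = 4 + 121 + 100 = 225
|XG|² = (7−5)² + (4−4)² + (14−4)² = 4 + 0 + 100 = 104
|XH|² = (7−3)² + (4−13)² + (14−17)² = 16 + 81 + 9 = 106
|XJ|² = (7−1)² + (4−9)² + (14−12)² = 36 + 25 + 4 = 65
Sorted ascending: A, C, J, … — the second-nearest is C.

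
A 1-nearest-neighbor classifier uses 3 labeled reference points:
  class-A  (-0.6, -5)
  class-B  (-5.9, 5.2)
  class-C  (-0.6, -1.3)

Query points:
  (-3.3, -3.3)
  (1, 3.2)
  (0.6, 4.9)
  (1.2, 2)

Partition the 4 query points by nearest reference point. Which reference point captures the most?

(-3.3, -3.3) — d² to each: class-A:10.18, class-B:79.01, class-C:11.29 → nearest is class-A
(1, 3.2) — d² to each: class-A:69.8, class-B:51.61, class-C:22.81 → nearest is class-C
(0.6, 4.9) — d² to each: class-A:99.45, class-B:42.34, class-C:39.88 → nearest is class-C
(1.2, 2) — d² to each: class-A:52.24, class-B:60.65, class-C:14.13 → nearest is class-C
Tally — class-A:1, class-C:3. class-C captures the most (3).

class-C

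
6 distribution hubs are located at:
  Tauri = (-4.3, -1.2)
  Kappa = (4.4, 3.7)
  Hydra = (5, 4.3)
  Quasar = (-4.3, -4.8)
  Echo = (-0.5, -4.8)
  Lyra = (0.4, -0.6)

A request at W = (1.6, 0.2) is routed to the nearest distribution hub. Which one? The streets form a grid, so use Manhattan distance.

Lyra

d(W, Tauri) = |1.6−(-4.3)| + |0.2−(-1.2)| = 5.9 + 1.4 = 7.3
d(W, Kappa) = |1.6−4.4| + |0.2−3.7| = 2.8 + 3.5 = 6.3
d(W, Hydra) = |1.6−5| + |0.2−4.3| = 3.4 + 4.1 = 7.5
d(W, Quasar) = |1.6−(-4.3)| + |0.2−(-4.8)| = 5.9 + 5 = 10.9
d(W, Echo) = |1.6−(-0.5)| + |0.2−(-4.8)| = 2.1 + 5 = 7.1
d(W, Lyra) = |1.6−0.4| + |0.2−(-0.6)| = 1.2 + 0.8 = 2
The smallest is to Lyra, so W lies in the Voronoi region of Lyra.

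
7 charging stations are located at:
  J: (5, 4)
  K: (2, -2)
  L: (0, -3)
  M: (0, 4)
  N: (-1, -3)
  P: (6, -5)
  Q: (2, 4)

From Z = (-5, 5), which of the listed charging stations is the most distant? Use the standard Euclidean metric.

P

Compare squared distances (the ordering matches that of the actual distances):
|ZJ|² = (-5−5)² + (5−4)² = 100 + 1 = 101
|ZK|² = (-5−2)² + (5−(-2))² = 49 + 49 = 98
|ZL|² = (-5−0)² + (5−(-3))² = 25 + 64 = 89
|ZM|² = (-5−0)² + (5−4)² = 25 + 1 = 26
|ZN|² = (-5−(-1))² + (5−(-3))² = 16 + 64 = 80
|ZP|² = (-5−6)² + (5−(-5))² = 121 + 100 = 221
|ZQ|² = (-5−2)² + (5−4)² = 49 + 1 = 50
The largest is to P.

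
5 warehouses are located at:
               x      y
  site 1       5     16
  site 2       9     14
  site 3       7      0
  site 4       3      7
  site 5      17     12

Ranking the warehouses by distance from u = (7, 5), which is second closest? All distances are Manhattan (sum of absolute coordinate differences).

site 4

d(u, site 1) = |7−5| + |5−16| = 2 + 11 = 13
d(u, site 2) = |7−9| + |5−14| = 2 + 9 = 11
d(u, site 3) = |7−7| + |5−0| = 0 + 5 = 5
d(u, site 4) = |7−3| + |5−7| = 4 + 2 = 6
d(u, site 5) = |7−17| + |5−12| = 10 + 7 = 17
Sorted ascending: site 3, site 4, site 2, … — the second-nearest is site 4.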